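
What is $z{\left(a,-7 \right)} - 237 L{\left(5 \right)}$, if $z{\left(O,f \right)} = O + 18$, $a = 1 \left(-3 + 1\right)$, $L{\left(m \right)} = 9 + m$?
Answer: $-3302$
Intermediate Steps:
$a = -2$ ($a = 1 \left(-2\right) = -2$)
$z{\left(O,f \right)} = 18 + O$
$z{\left(a,-7 \right)} - 237 L{\left(5 \right)} = \left(18 - 2\right) - 237 \left(9 + 5\right) = 16 - 3318 = -3302$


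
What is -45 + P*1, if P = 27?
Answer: -18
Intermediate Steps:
-45 + P*1 = -45 + 27*1 = -45 + 27 = -18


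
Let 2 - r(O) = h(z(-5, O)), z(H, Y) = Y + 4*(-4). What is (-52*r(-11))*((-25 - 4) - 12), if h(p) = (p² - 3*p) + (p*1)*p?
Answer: -3276884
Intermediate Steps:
z(H, Y) = -16 + Y (z(H, Y) = Y - 16 = -16 + Y)
h(p) = -3*p + 2*p² (h(p) = (p² - 3*p) + p*p = (p² - 3*p) + p² = -3*p + 2*p²)
r(O) = 2 - (-35 + 2*O)*(-16 + O) (r(O) = 2 - (-16 + O)*(-3 + 2*(-16 + O)) = 2 - (-16 + O)*(-3 + (-32 + 2*O)) = 2 - (-16 + O)*(-35 + 2*O) = 2 - (-35 + 2*O)*(-16 + O))
(-52*r(-11))*((-25 - 4) - 12) = (-52*(2 - (-35 + 2*(-11))*(-16 - 11)))*((-25 - 4) - 12) = (-52*(2 - 1*(-35 - 22)*(-27)))*(-29 - 12) = -52*(2 - 1*(-57)*(-27))*(-41) = -52*(2 - 1539)*(-41) = -52*(-1537)*(-41) = 79924*(-41) = -3276884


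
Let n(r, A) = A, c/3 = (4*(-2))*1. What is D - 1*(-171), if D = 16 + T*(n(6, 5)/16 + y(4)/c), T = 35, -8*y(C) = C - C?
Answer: 3167/16 ≈ 197.94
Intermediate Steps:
c = -24 (c = 3*((4*(-2))*1) = 3*(-8*1) = 3*(-8) = -24)
y(C) = 0 (y(C) = -(C - C)/8 = -⅛*0 = 0)
D = 431/16 (D = 16 + 35*(5/16 + 0/(-24)) = 16 + 35*(5*(1/16) + 0*(-1/24)) = 16 + 35*(5/16 + 0) = 16 + 35*(5/16) = 16 + 175/16 = 431/16 ≈ 26.938)
D - 1*(-171) = 431/16 - 1*(-171) = 431/16 + 171 = 3167/16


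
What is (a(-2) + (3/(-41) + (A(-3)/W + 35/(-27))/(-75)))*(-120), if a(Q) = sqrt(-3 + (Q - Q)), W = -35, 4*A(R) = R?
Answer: 1305842/193725 - 120*I*sqrt(3) ≈ 6.7407 - 207.85*I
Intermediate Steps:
A(R) = R/4
a(Q) = I*sqrt(3) (a(Q) = sqrt(-3 + 0) = sqrt(-3) = I*sqrt(3))
(a(-2) + (3/(-41) + (A(-3)/W + 35/(-27))/(-75)))*(-120) = (I*sqrt(3) + (3/(-41) + (((1/4)*(-3))/(-35) + 35/(-27))/(-75)))*(-120) = (I*sqrt(3) + (3*(-1/41) + (-3/4*(-1/35) + 35*(-1/27))*(-1/75)))*(-120) = (I*sqrt(3) + (-3/41 + (3/140 - 35/27)*(-1/75)))*(-120) = (I*sqrt(3) + (-3/41 - 4819/3780*(-1/75)))*(-120) = (I*sqrt(3) + (-3/41 + 4819/283500))*(-120) = (I*sqrt(3) - 652921/11623500)*(-120) = (-652921/11623500 + I*sqrt(3))*(-120) = 1305842/193725 - 120*I*sqrt(3)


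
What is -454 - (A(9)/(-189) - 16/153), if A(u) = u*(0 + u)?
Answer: -485663/1071 ≈ -453.47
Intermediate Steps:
A(u) = u² (A(u) = u*u = u²)
-454 - (A(9)/(-189) - 16/153) = -454 - (9²/(-189) - 16/153) = -454 - (81*(-1/189) - 16*1/153) = -454 - (-3/7 - 16/153) = -454 - 1*(-571/1071) = -454 + 571/1071 = -485663/1071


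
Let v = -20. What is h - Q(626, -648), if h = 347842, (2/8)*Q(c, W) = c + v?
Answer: 345418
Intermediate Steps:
Q(c, W) = -80 + 4*c (Q(c, W) = 4*(c - 20) = 4*(-20 + c) = -80 + 4*c)
h - Q(626, -648) = 347842 - (-80 + 4*626) = 347842 - (-80 + 2504) = 347842 - 1*2424 = 347842 - 2424 = 345418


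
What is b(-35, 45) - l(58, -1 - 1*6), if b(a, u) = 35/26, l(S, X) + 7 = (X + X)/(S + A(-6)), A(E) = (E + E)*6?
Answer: 191/26 ≈ 7.3462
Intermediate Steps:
A(E) = 12*E (A(E) = (2*E)*6 = 12*E)
l(S, X) = -7 + 2*X/(-72 + S) (l(S, X) = -7 + (X + X)/(S + 12*(-6)) = -7 + (2*X)/(S - 72) = -7 + (2*X)/(-72 + S) = -7 + 2*X/(-72 + S))
b(a, u) = 35/26 (b(a, u) = 35*(1/26) = 35/26)
b(-35, 45) - l(58, -1 - 1*6) = 35/26 - (504 - 7*58 + 2*(-1 - 1*6))/(-72 + 58) = 35/26 - (504 - 406 + 2*(-1 - 6))/(-14) = 35/26 - (-1)*(504 - 406 + 2*(-7))/14 = 35/26 - (-1)*(504 - 406 - 14)/14 = 35/26 - (-1)*84/14 = 35/26 - 1*(-6) = 35/26 + 6 = 191/26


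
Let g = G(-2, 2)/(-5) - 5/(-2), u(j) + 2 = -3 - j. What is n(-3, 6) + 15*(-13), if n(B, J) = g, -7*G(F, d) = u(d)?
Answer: -1927/10 ≈ -192.70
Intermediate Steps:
u(j) = -5 - j (u(j) = -2 + (-3 - j) = -5 - j)
G(F, d) = 5/7 + d/7 (G(F, d) = -(-5 - d)/7 = 5/7 + d/7)
g = 23/10 (g = (5/7 + (⅐)*2)/(-5) - 5/(-2) = (5/7 + 2/7)*(-⅕) - 5*(-½) = 1*(-⅕) + 5/2 = -⅕ + 5/2 = 23/10 ≈ 2.3000)
n(B, J) = 23/10
n(-3, 6) + 15*(-13) = 23/10 + 15*(-13) = 23/10 - 195 = -1927/10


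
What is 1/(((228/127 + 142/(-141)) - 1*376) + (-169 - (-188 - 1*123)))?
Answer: -17907/4176124 ≈ -0.0042879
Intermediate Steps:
1/(((228/127 + 142/(-141)) - 1*376) + (-169 - (-188 - 1*123))) = 1/(((228*(1/127) + 142*(-1/141)) - 376) + (-169 - (-188 - 123))) = 1/(((228/127 - 142/141) - 376) + (-169 - 1*(-311))) = 1/((14114/17907 - 376) + (-169 + 311)) = 1/(-6718918/17907 + 142) = 1/(-4176124/17907) = -17907/4176124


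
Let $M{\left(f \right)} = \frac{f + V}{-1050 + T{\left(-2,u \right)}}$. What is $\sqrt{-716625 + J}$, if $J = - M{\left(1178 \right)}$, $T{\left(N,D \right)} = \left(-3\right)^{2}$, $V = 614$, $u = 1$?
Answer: $\frac{i \sqrt{776591031153}}{1041} \approx 846.54 i$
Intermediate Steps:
$T{\left(N,D \right)} = 9$
$M{\left(f \right)} = - \frac{614}{1041} - \frac{f}{1041}$ ($M{\left(f \right)} = \frac{f + 614}{-1050 + 9} = \frac{614 + f}{-1041} = \left(614 + f\right) \left(- \frac{1}{1041}\right) = - \frac{614}{1041} - \frac{f}{1041}$)
$J = \frac{1792}{1041}$ ($J = - (- \frac{614}{1041} - \frac{1178}{1041}) = \left(-1\right) \left(- \frac{1792}{1041}\right) = \frac{1792}{1041} \approx 1.7214$)
$\sqrt{-716625 + J} = \sqrt{-716625 + \frac{1792}{1041}} = \sqrt{- \frac{746004833}{1041}} = \frac{i \sqrt{776591031153}}{1041}$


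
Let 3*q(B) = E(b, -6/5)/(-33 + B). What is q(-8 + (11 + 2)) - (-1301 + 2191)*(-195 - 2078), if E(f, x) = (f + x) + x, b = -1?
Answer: 849647417/420 ≈ 2.0230e+6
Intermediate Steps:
E(f, x) = f + 2*x
q(B) = -17/(15*(-33 + B)) (q(B) = ((-1 + 2*(-6/5))/(-33 + B))/3 = ((-1 - 12/5)/(-33 + B))/3 = (-17/(5*(-33 + B)))/3 = -17/(15*(-33 + B)))
q(-8 + (11 + 2)) - (-1301 + 2191)*(-195 - 2078) = -17/(-495 + 15*(-8 + (11 + 2))) - (-1301 + 2191)*(-195 - 2078) = -17/(-495 + 15*(-8 + 13)) - 890*(-2273) = -17/(-495 + 15*5) - 1*(-2022970) = -17/(-495 + 75) + 2022970 = -17/(-420) + 2022970 = -17*(-1/420) + 2022970 = 17/420 + 2022970 = 849647417/420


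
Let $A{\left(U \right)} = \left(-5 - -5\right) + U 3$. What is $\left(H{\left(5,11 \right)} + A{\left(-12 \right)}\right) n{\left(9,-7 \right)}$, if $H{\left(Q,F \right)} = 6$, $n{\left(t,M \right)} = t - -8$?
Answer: $-510$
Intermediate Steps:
$n{\left(t,M \right)} = 8 + t$ ($n{\left(t,M \right)} = t + 8 = 8 + t$)
$A{\left(U \right)} = 3 U$ ($A{\left(U \right)} = \left(-5 + 5\right) + 3 U = 0 + 3 U = 3 U$)
$\left(H{\left(5,11 \right)} + A{\left(-12 \right)}\right) n{\left(9,-7 \right)} = \left(6 + 3 \left(-12\right)\right) \left(8 + 9\right) = \left(6 - 36\right) 17 = \left(-30\right) 17 = -510$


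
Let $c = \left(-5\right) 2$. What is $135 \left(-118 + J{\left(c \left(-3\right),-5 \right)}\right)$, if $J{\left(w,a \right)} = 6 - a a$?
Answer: $-18495$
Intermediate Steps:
$c = -10$
$J{\left(w,a \right)} = 6 - a^{2}$
$135 \left(-118 + J{\left(c \left(-3\right),-5 \right)}\right) = 135 \left(-118 + \left(6 - \left(-5\right)^{2}\right)\right) = 135 \left(-118 + \left(6 - 25\right)\right) = 135 \left(-118 - 19\right) = 135 \left(-137\right) = -18495$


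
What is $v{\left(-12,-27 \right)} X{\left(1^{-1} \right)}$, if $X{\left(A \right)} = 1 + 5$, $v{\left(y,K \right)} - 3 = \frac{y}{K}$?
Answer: $\frac{62}{3} \approx 20.667$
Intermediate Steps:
$v{\left(y,K \right)} = 3 + \frac{y}{K}$
$X{\left(A \right)} = 6$
$v{\left(-12,-27 \right)} X{\left(1^{-1} \right)} = \left(3 - \frac{12}{-27}\right) 6 = \left(3 - - \frac{4}{9}\right) 6 = \left(3 + \frac{4}{9}\right) 6 = \frac{31}{9} \cdot 6 = \frac{62}{3}$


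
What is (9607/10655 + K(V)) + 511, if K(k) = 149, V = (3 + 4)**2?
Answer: 7041907/10655 ≈ 660.90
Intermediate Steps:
V = 49 (V = 7**2 = 49)
(9607/10655 + K(V)) + 511 = (9607/10655 + 149) + 511 = 1597202/10655 + 511 = 7041907/10655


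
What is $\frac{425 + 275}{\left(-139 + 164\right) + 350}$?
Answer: $\frac{28}{15} \approx 1.8667$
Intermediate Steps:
$\frac{425 + 275}{\left(-139 + 164\right) + 350} = \frac{700}{25 + 350} = \frac{700}{375} = 700 \cdot \frac{1}{375} = \frac{28}{15}$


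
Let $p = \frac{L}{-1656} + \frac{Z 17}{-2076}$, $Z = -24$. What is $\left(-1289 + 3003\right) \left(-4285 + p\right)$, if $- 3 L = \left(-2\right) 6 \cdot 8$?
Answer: $- \frac{263002654346}{35811} \approx -7.3442 \cdot 10^{6}$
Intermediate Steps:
$L = 32$ ($L = - \frac{\left(-2\right) 6 \cdot 8}{3} = - \frac{\left(-12\right) 8}{3} = \left(- \frac{1}{3}\right) \left(-96\right) = 32$)
$p = \frac{6346}{35811}$ ($p = \frac{32}{-1656} + \frac{\left(-24\right) 17}{-2076} = 32 \left(- \frac{1}{1656}\right) - - \frac{34}{173} = - \frac{4}{207} + \frac{34}{173} = \frac{6346}{35811} \approx 0.17721$)
$\left(-1289 + 3003\right) \left(-4285 + p\right) = \left(-1289 + 3003\right) \left(-4285 + \frac{6346}{35811}\right) = 1714 \left(- \frac{153443789}{35811}\right) = - \frac{263002654346}{35811}$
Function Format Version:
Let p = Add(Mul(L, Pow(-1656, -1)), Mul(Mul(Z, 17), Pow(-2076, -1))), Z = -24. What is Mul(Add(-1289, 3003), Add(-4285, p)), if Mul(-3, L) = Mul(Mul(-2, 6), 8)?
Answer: Rational(-263002654346, 35811) ≈ -7.3442e+6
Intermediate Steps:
L = 32 (L = Mul(Rational(-1, 3), Mul(Mul(-2, 6), 8)) = Mul(Rational(-1, 3), Mul(-12, 8)) = Mul(Rational(-1, 3), -96) = 32)
p = Rational(6346, 35811) (p = Add(Mul(32, Pow(-1656, -1)), Mul(Mul(-24, 17), Pow(-2076, -1))) = Add(Mul(32, Rational(-1, 1656)), Mul(-408, Rational(-1, 2076))) = Add(Rational(-4, 207), Rational(34, 173)) = Rational(6346, 35811) ≈ 0.17721)
Mul(Add(-1289, 3003), Add(-4285, p)) = Mul(Add(-1289, 3003), Add(-4285, Rational(6346, 35811))) = Mul(1714, Rational(-153443789, 35811)) = Rational(-263002654346, 35811)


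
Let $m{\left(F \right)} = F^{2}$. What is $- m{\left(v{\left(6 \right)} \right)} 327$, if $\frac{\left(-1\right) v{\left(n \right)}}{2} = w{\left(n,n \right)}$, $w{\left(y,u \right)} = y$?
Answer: $-47088$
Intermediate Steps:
$v{\left(n \right)} = - 2 n$
$- m{\left(v{\left(6 \right)} \right)} 327 = - \left(\left(-2\right) 6\right)^{2} \cdot 327 = - \left(-12\right)^{2} \cdot 327 = - 144 \cdot 327 = \left(-1\right) 47088 = -47088$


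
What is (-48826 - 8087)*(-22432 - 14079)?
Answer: 2077950543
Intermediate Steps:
(-48826 - 8087)*(-22432 - 14079) = -56913*(-36511) = 2077950543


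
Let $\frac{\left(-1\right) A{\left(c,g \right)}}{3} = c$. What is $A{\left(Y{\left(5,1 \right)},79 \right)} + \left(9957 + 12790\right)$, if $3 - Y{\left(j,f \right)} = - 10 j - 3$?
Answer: $22579$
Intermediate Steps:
$Y{\left(j,f \right)} = 6 + 10 j$ ($Y{\left(j,f \right)} = 3 - \left(- 10 j - 3\right) = 3 - \left(-3 - 10 j\right) = 3 + \left(3 + 10 j\right) = 6 + 10 j$)
$A{\left(c,g \right)} = - 3 c$
$A{\left(Y{\left(5,1 \right)},79 \right)} + \left(9957 + 12790\right) = - 3 \left(6 + 10 \cdot 5\right) + \left(9957 + 12790\right) = - 3 \left(6 + 50\right) + 22747 = \left(-3\right) 56 + 22747 = -168 + 22747 = 22579$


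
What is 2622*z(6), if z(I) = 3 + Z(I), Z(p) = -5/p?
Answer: 5681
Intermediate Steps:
z(I) = 3 - 5/I
2622*z(6) = 2622*(3 - 5/6) = 2622*(13/6) = 5681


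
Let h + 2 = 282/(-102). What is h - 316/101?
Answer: -13553/1717 ≈ -7.8934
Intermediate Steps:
h = -81/17 (h = -2 + 282/(-102) = -2 + 282*(-1/102) = -2 - 47/17 = -81/17 ≈ -4.7647)
h - 316/101 = -81/17 - 316/101 = -13553/1717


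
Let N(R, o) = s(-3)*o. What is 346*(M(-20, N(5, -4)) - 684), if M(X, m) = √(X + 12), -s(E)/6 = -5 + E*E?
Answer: -236664 + 692*I*√2 ≈ -2.3666e+5 + 978.64*I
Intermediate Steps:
s(E) = 30 - 6*E² (s(E) = -6*(-5 + E*E) = -6*(-5 + E²) = 30 - 6*E²)
N(R, o) = -24*o (N(R, o) = (30 - 6*(-3)²)*o = (30 - 6*9)*o = (30 - 54)*o = -24*o)
M(X, m) = √(12 + X)
346*(M(-20, N(5, -4)) - 684) = 346*(√(12 - 20) - 684) = 346*(√(-8) - 684) = 346*(2*I*√2 - 684) = 346*(-684 + 2*I*√2) = -236664 + 692*I*√2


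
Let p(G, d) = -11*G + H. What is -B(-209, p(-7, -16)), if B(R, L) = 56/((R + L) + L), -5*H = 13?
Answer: 40/43 ≈ 0.93023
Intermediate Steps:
H = -13/5 (H = -1/5*13 = -13/5 ≈ -2.6000)
p(G, d) = -13/5 - 11*G (p(G, d) = -11*G - 13/5 = -13/5 - 11*G)
B(R, L) = 56/(R + 2*L) (B(R, L) = 56/((L + R) + L) = 56/(R + 2*L))
-B(-209, p(-7, -16)) = -56/(-209 + 2*(-13/5 - 11*(-7))) = -56/(-209 + 2*(-13/5 + 77)) = -56/(-209 + 2*(372/5)) = -56/(-209 + 744/5) = -56/(-301/5) = -56*(-5)/301 = -1*(-40/43) = 40/43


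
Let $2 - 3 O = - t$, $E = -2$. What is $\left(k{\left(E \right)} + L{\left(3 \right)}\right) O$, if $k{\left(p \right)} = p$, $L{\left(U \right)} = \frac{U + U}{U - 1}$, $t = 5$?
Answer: $\frac{7}{3} \approx 2.3333$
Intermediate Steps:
$O = \frac{7}{3}$ ($O = \frac{2}{3} - \frac{\left(-1\right) 5}{3} = \frac{2}{3} - - \frac{5}{3} = \frac{2}{3} + \frac{5}{3} = \frac{7}{3} \approx 2.3333$)
$L{\left(U \right)} = \frac{2 U}{-1 + U}$
$\left(k{\left(E \right)} + L{\left(3 \right)}\right) O = \left(-2 + 2 \cdot 3 \frac{1}{-1 + 3}\right) \frac{7}{3} = \left(-2 + 2 \cdot 3 \cdot \frac{1}{2}\right) \frac{7}{3} = \left(-2 + 3\right) \frac{7}{3} = 1 \cdot \frac{7}{3} = \frac{7}{3}$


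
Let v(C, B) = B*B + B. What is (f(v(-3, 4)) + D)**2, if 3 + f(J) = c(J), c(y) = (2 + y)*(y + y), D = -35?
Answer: 708964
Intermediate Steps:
v(C, B) = B + B**2 (v(C, B) = B**2 + B = B + B**2)
c(y) = 2*y*(2 + y) (c(y) = (2 + y)*(2*y) = 2*y*(2 + y))
f(J) = -3 + 2*J*(2 + J)
(f(v(-3, 4)) + D)**2 = ((-3 + 2*(4*(1 + 4))*(2 + 4*(1 + 4))) - 35)**2 = ((-3 + 2*(4*5)*(2 + 4*5)) - 35)**2 = ((-3 + 2*20*(2 + 20)) - 35)**2 = ((-3 + 2*20*22) - 35)**2 = ((-3 + 880) - 35)**2 = (877 - 35)**2 = 842**2 = 708964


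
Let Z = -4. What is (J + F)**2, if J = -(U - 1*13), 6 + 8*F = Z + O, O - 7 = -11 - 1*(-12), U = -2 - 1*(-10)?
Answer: 361/16 ≈ 22.563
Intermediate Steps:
U = 8 (U = -2 + 10 = 8)
O = 8 (O = 7 + (-11 - 1*(-12)) = 7 + (-11 + 12) = 7 + 1 = 8)
F = -1/4 (F = -3/4 + (-4 + 8)/8 = -3/4 + (1/8)*4 = -3/4 + 1/2 = -1/4 ≈ -0.25000)
J = 5 (J = -(8 - 1*13) = -(8 - 13) = -1*(-5) = 5)
(J + F)**2 = (5 - 1/4)**2 = (19/4)**2 = 361/16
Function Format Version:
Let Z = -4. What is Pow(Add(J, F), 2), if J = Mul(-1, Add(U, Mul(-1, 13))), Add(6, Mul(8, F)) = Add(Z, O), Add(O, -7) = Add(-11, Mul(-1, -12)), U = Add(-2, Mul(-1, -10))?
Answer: Rational(361, 16) ≈ 22.563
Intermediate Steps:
U = 8 (U = Add(-2, 10) = 8)
O = 8 (O = Add(7, Add(-11, Mul(-1, -12))) = Add(7, Add(-11, 12)) = Add(7, 1) = 8)
F = Rational(-1, 4) (F = Add(Rational(-3, 4), Mul(Rational(1, 8), Add(-4, 8))) = Add(Rational(-3, 4), Mul(Rational(1, 8), 4)) = Add(Rational(-3, 4), Rational(1, 2)) = Rational(-1, 4) ≈ -0.25000)
J = 5 (J = Mul(-1, Add(8, Mul(-1, 13))) = Mul(-1, Add(8, -13)) = Mul(-1, -5) = 5)
Pow(Add(J, F), 2) = Pow(Add(5, Rational(-1, 4)), 2) = Pow(Rational(19, 4), 2) = Rational(361, 16)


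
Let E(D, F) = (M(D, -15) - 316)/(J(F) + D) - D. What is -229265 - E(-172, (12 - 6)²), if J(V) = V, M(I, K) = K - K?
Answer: -7800937/34 ≈ -2.2944e+5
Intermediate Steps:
M(I, K) = 0
E(D, F) = -D - 316/(D + F) (E(D, F) = (0 - 316)/(F + D) - D = -316/(D + F) - D = -D - 316/(D + F))
-229265 - E(-172, (12 - 6)²) = -229265 - (-316 - 1*(-172)² - 1*(-172)*(12 - 6)²)/(-172 + (12 - 6)²) = -229265 - (-316 - 1*29584 - 1*(-172)*6²)/(-172 + 6²) = -229265 - (-316 - 29584 - 1*(-172)*36)/(-172 + 36) = -229265 - (-316 - 29584 + 6192)/(-136) = -229265 - (-1)*(-23708)/136 = -229265 - 1*5927/34 = -229265 - 5927/34 = -7800937/34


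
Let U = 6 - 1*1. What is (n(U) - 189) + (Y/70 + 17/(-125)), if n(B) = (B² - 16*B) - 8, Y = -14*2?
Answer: -31567/125 ≈ -252.54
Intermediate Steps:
Y = -28
U = 5 (U = 6 - 1 = 5)
n(B) = -8 + B² - 16*B
(n(U) - 189) + (Y/70 + 17/(-125)) = ((-8 + 5² - 16*5) - 189) + (-28/70 + 17/(-125)) = ((-8 + 25 - 80) - 189) + (-28*1/70 + 17*(-1/125)) = (-63 - 189) + (-⅖ - 17/125) = -252 - 67/125 = -31567/125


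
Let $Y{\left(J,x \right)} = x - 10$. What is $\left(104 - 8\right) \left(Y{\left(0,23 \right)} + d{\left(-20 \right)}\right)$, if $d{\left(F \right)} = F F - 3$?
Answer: $39360$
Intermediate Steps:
$d{\left(F \right)} = -3 + F^{2}$ ($d{\left(F \right)} = F^{2} - 3 = -3 + F^{2}$)
$Y{\left(J,x \right)} = -10 + x$ ($Y{\left(J,x \right)} = x - 10 = -10 + x$)
$\left(104 - 8\right) \left(Y{\left(0,23 \right)} + d{\left(-20 \right)}\right) = \left(104 - 8\right) \left(\left(-10 + 23\right) - \left(3 - \left(-20\right)^{2}\right)\right) = 96 \left(13 + \left(-3 + 400\right)\right) = 96 \left(13 + 397\right) = 96 \cdot 410 = 39360$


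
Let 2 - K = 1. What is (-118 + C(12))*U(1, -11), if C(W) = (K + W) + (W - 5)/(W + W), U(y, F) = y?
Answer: -2513/24 ≈ -104.71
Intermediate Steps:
K = 1 (K = 2 - 1*1 = 2 - 1 = 1)
C(W) = 1 + W + (-5 + W)/(2*W) (C(W) = (1 + W) + (W - 5)/(W + W) = (1 + W) + (-5 + W)/((2*W)) = (1 + W) + (-5 + W)*(1/(2*W)) = (1 + W) + (-5 + W)/(2*W) = 1 + W + (-5 + W)/(2*W))
(-118 + C(12))*U(1, -11) = (-118 + (3/2 + 12 - 5/2/12))*1 = (-118 + (3/2 + 12 - 5/2*1/12))*1 = (-118 + (3/2 + 12 - 5/24))*1 = (-118 + 319/24)*1 = -2513/24*1 = -2513/24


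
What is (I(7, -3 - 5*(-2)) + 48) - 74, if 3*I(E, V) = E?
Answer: -71/3 ≈ -23.667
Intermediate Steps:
I(E, V) = E/3
(I(7, -3 - 5*(-2)) + 48) - 74 = ((⅓)*7 + 48) - 74 = (7/3 + 48) - 74 = 151/3 - 74 = -71/3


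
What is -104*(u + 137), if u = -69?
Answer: -7072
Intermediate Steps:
-104*(u + 137) = -104*(-69 + 137) = -104*68 = -7072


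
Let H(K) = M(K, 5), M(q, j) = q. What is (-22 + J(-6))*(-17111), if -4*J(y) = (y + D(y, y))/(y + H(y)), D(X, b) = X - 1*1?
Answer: 18291659/48 ≈ 3.8108e+5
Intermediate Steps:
H(K) = K
D(X, b) = -1 + X (D(X, b) = X - 1 = -1 + X)
J(y) = -(-1 + 2*y)/(8*y) (J(y) = -(y + (-1 + y))/(4*(y + y)) = -(-1 + 2*y)/(4*(2*y)) = -(-1 + 2*y)*1/(2*y)/4 = -(-1 + 2*y)/(8*y))
(-22 + J(-6))*(-17111) = (-22 + (⅛)*(1 - 2*(-6))/(-6))*(-17111) = (-22 + (⅛)*(-⅙)*(1 + 12))*(-17111) = (-22 + (⅛)*(-⅙)*13)*(-17111) = (-22 - 13/48)*(-17111) = -1069/48*(-17111) = 18291659/48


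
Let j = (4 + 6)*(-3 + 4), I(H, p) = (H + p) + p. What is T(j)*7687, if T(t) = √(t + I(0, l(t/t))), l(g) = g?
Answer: 15374*√3 ≈ 26629.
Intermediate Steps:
I(H, p) = H + 2*p
j = 10 (j = 10*1 = 10)
T(t) = √(2 + t) (T(t) = √(t + (0 + 2*(t/t))) = √(t + (0 + 2*1)) = √(t + (0 + 2)) = √(t + 2) = √(2 + t))
T(j)*7687 = √(2 + 10)*7687 = √12*7687 = (2*√3)*7687 = 15374*√3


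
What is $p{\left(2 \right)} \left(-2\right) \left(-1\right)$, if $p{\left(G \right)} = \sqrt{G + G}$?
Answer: $4$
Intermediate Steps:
$p{\left(G \right)} = \sqrt{2} \sqrt{G}$ ($p{\left(G \right)} = \sqrt{2 G} = \sqrt{2} \sqrt{G}$)
$p{\left(2 \right)} \left(-2\right) \left(-1\right) = \sqrt{2} \sqrt{2} \left(-2\right) \left(-1\right) = 2 \left(-2\right) \left(-1\right) = \left(-4\right) \left(-1\right) = 4$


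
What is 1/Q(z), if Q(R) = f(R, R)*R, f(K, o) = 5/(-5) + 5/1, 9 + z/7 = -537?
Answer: -1/15288 ≈ -6.5411e-5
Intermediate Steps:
z = -3822 (z = -63 + 7*(-537) = -63 - 3759 = -3822)
f(K, o) = 4 (f(K, o) = 5*(-⅕) + 5*1 = -1 + 5 = 4)
Q(R) = 4*R
1/Q(z) = 1/(4*(-3822)) = 1/(-15288) = -1/15288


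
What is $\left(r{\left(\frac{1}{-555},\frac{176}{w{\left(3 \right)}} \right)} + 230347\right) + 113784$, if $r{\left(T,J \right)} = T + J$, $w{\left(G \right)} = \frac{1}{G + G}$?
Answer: $\frac{191578784}{555} \approx 3.4519 \cdot 10^{5}$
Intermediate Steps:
$w{\left(G \right)} = \frac{1}{2 G}$
$r{\left(T,J \right)} = J + T$
$\left(r{\left(\frac{1}{-555},\frac{176}{w{\left(3 \right)}} \right)} + 230347\right) + 113784 = \left(\left(\frac{176}{\frac{1}{2} \cdot \frac{1}{3}} + \frac{1}{-555}\right) + 230347\right) + 113784 = \left(\left(\frac{176}{\frac{1}{2} \cdot \frac{1}{3}} - \frac{1}{555}\right) + 230347\right) + 113784 = \left(\left(176 \frac{1}{\frac{1}{6}} - \frac{1}{555}\right) + 230347\right) + 113784 = \left(\left(176 \cdot 6 - \frac{1}{555}\right) + 230347\right) + 113784 = \left(\left(1056 - \frac{1}{555}\right) + 230347\right) + 113784 = \left(\frac{586079}{555} + 230347\right) + 113784 = \frac{128428664}{555} + 113784 = \frac{191578784}{555}$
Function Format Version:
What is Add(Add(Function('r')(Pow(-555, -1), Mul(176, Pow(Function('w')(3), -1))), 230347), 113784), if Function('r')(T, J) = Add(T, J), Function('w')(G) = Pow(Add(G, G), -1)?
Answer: Rational(191578784, 555) ≈ 3.4519e+5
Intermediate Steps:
Function('w')(G) = Mul(Rational(1, 2), Pow(G, -1)) (Function('w')(G) = Pow(Mul(2, G), -1) = Mul(Rational(1, 2), Pow(G, -1)))
Function('r')(T, J) = Add(J, T)
Add(Add(Function('r')(Pow(-555, -1), Mul(176, Pow(Function('w')(3), -1))), 230347), 113784) = Add(Add(Add(Mul(176, Pow(Mul(Rational(1, 2), Pow(3, -1)), -1)), Pow(-555, -1)), 230347), 113784) = Add(Add(Add(Mul(176, Pow(Mul(Rational(1, 2), Rational(1, 3)), -1)), Rational(-1, 555)), 230347), 113784) = Add(Add(Add(Mul(176, Pow(Rational(1, 6), -1)), Rational(-1, 555)), 230347), 113784) = Add(Add(Add(Mul(176, 6), Rational(-1, 555)), 230347), 113784) = Add(Add(Add(1056, Rational(-1, 555)), 230347), 113784) = Add(Add(Rational(586079, 555), 230347), 113784) = Add(Rational(128428664, 555), 113784) = Rational(191578784, 555)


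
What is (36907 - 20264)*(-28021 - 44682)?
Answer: -1209996029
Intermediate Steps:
(36907 - 20264)*(-28021 - 44682) = 16643*(-72703) = -1209996029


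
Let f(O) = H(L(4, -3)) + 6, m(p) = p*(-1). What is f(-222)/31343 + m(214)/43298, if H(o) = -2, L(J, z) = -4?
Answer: -3267105/678544607 ≈ -0.0048149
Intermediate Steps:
m(p) = -p
f(O) = 4 (f(O) = -2 + 6 = 4)
f(-222)/31343 + m(214)/43298 = 4/31343 - 1*214/43298 = 4*(1/31343) - 214*1/43298 = 4/31343 - 107/21649 = -3267105/678544607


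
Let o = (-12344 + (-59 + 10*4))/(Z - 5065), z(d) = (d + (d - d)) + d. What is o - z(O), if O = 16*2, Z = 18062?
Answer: -2663/41 ≈ -64.951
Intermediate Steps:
O = 32
z(d) = 2*d (z(d) = (d + 0) + d = d + d = 2*d)
o = -39/41 (o = (-12344 + (-59 + 10*4))/(18062 - 5065) = (-12344 + (-59 + 40))/12997 = (-12344 - 19)*(1/12997) = -12363*1/12997 = -39/41 ≈ -0.95122)
o - z(O) = -39/41 - 2*32 = -39/41 - 1*64 = -39/41 - 64 = -2663/41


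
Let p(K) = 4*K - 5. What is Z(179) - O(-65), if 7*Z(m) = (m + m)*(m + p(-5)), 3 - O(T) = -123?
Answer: 7750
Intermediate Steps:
p(K) = -5 + 4*K
O(T) = 126 (O(T) = 3 - 1*(-123) = 3 + 123 = 126)
Z(m) = 2*m*(-25 + m)/7 (Z(m) = ((m + m)*(m + (-5 + 4*(-5))))/7 = ((2*m)*(m + (-5 - 20)))/7 = ((2*m)*(m - 25))/7 = ((2*m)*(-25 + m))/7 = (2*m*(-25 + m))/7 = 2*m*(-25 + m)/7)
Z(179) - O(-65) = (2/7)*179*(-25 + 179) - 1*126 = (2/7)*179*154 - 126 = 7876 - 126 = 7750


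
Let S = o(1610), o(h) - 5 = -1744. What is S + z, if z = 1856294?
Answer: 1854555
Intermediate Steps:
o(h) = -1739 (o(h) = 5 - 1744 = -1739)
S = -1739
S + z = -1739 + 1856294 = 1854555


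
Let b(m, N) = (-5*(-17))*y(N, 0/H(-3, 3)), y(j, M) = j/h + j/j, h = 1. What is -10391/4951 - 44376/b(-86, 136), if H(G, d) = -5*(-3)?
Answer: -340708771/57654395 ≈ -5.9095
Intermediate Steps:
H(G, d) = 15
y(j, M) = 1 + j (y(j, M) = j/1 + j/j = j*1 + 1 = j + 1 = 1 + j)
b(m, N) = 85 + 85*N (b(m, N) = (-5*(-17))*(1 + N) = 85*(1 + N) = 85 + 85*N)
-10391/4951 - 44376/b(-86, 136) = -10391/4951 - 44376/(85 + 85*136) = -10391*1/4951 - 44376/(85 + 11560) = -10391/4951 - 44376/11645 = -340708771/57654395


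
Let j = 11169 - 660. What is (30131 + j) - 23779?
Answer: 16861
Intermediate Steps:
j = 10509
(30131 + j) - 23779 = (30131 + 10509) - 23779 = 40640 - 23779 = 16861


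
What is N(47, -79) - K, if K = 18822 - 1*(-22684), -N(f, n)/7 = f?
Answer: -41835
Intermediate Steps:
N(f, n) = -7*f
K = 41506 (K = 18822 + 22684 = 41506)
N(47, -79) - K = -7*47 - 1*41506 = -329 - 41506 = -41835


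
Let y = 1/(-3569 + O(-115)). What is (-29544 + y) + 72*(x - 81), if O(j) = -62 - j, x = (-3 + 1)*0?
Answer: -124382017/3516 ≈ -35376.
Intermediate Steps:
x = 0 (x = -2*0 = 0)
y = -1/3516 (y = 1/(-3569 + (-62 - 1*(-115))) = 1/(-3569 + (-62 + 115)) = 1/(-3569 + 53) = 1/(-3516) = -1/3516 ≈ -0.00028441)
(-29544 + y) + 72*(x - 81) = (-29544 - 1/3516) + 72*(0 - 81) = -103876705/3516 + 72*(-81) = -103876705/3516 - 5832 = -124382017/3516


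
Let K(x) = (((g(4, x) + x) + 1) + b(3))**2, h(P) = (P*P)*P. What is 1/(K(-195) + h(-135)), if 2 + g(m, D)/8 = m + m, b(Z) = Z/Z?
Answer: -1/2439350 ≈ -4.0995e-7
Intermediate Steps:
b(Z) = 1
g(m, D) = -16 + 16*m (g(m, D) = -16 + 8*(m + m) = -16 + 8*(2*m) = -16 + 16*m)
h(P) = P**3 (h(P) = P**2*P = P**3)
K(x) = (50 + x)**2 (K(x) = ((((-16 + 16*4) + x) + 1) + 1)**2 = ((((-16 + 64) + x) + 1) + 1)**2 = (((48 + x) + 1) + 1)**2 = ((49 + x) + 1)**2 = (50 + x)**2)
1/(K(-195) + h(-135)) = 1/((50 - 195)**2 + (-135)**3) = 1/((-145)**2 - 2460375) = 1/(21025 - 2460375) = 1/(-2439350) = -1/2439350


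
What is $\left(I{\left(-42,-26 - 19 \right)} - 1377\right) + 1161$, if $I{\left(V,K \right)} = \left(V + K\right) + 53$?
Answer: $-250$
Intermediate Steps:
$I{\left(V,K \right)} = 53 + K + V$ ($I{\left(V,K \right)} = \left(K + V\right) + 53 = 53 + K + V$)
$\left(I{\left(-42,-26 - 19 \right)} - 1377\right) + 1161 = \left(\left(53 - 45 - 42\right) - 1377\right) + 1161 = \left(-34 - 1377\right) + 1161 = -1411 + 1161 = -250$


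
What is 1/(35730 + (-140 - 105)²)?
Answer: 1/95755 ≈ 1.0443e-5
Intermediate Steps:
1/(35730 + (-140 - 105)²) = 1/(35730 + (-245)²) = 1/(35730 + 60025) = 1/95755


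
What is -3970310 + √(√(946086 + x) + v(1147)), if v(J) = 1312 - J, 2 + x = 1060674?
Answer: -3970310 + √(165 + √2006758) ≈ -3.9703e+6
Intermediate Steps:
x = 1060672 (x = -2 + 1060674 = 1060672)
-3970310 + √(√(946086 + x) + v(1147)) = -3970310 + √(√(946086 + 1060672) + (1312 - 1*1147)) = -3970310 + √(√2006758 + (1312 - 1147)) = -3970310 + √(√2006758 + 165) = -3970310 + √(165 + √2006758)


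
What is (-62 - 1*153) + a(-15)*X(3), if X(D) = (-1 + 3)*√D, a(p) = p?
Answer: -215 - 30*√3 ≈ -266.96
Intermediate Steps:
X(D) = 2*√D
(-62 - 1*153) + a(-15)*X(3) = (-62 - 1*153) - 30*√3 = (-62 - 153) - 30*√3 = -215 - 30*√3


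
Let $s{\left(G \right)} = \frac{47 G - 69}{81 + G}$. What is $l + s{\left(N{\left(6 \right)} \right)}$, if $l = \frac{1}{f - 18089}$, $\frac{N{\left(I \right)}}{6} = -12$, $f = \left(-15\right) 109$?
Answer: $- \frac{22702327}{59172} \approx -383.67$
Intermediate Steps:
$f = -1635$
$N{\left(I \right)} = -72$ ($N{\left(I \right)} = 6 \left(-12\right) = -72$)
$s{\left(G \right)} = \frac{-69 + 47 G}{81 + G}$
$l = - \frac{1}{19724}$ ($l = \frac{1}{-1635 - 18089} = \frac{1}{-19724} = - \frac{1}{19724} \approx -5.07 \cdot 10^{-5}$)
$l + s{\left(N{\left(6 \right)} \right)} = - \frac{1}{19724} + \frac{-69 + 47 \left(-72\right)}{81 - 72} = - \frac{1}{19724} + \frac{-69 - 3384}{9} = - \frac{1}{19724} + \frac{1}{9} \left(-3453\right) = - \frac{1}{19724} - \frac{1151}{3} = - \frac{22702327}{59172}$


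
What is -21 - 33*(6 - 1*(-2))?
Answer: -285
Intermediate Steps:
-21 - 33*(6 - 1*(-2)) = -21 - 33*(6 + 2) = -21 - 33*8 = -21 - 264 = -285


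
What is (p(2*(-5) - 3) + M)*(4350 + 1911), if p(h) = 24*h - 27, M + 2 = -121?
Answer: -2892582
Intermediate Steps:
M = -123 (M = -2 - 121 = -123)
p(h) = -27 + 24*h
(p(2*(-5) - 3) + M)*(4350 + 1911) = ((-27 + 24*(2*(-5) - 3)) - 123)*(4350 + 1911) = ((-27 + 24*(-10 - 3)) - 123)*6261 = ((-27 + 24*(-13)) - 123)*6261 = ((-27 - 312) - 123)*6261 = (-339 - 123)*6261 = -462*6261 = -2892582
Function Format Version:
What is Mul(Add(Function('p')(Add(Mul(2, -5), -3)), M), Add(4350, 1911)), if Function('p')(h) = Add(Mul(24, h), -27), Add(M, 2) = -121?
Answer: -2892582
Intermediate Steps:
M = -123 (M = Add(-2, -121) = -123)
Function('p')(h) = Add(-27, Mul(24, h))
Mul(Add(Function('p')(Add(Mul(2, -5), -3)), M), Add(4350, 1911)) = Mul(Add(Add(-27, Mul(24, Add(Mul(2, -5), -3))), -123), Add(4350, 1911)) = Mul(Add(Add(-27, Mul(24, Add(-10, -3))), -123), 6261) = Mul(Add(Add(-27, Mul(24, -13)), -123), 6261) = Mul(Add(Add(-27, -312), -123), 6261) = Mul(Add(-339, -123), 6261) = Mul(-462, 6261) = -2892582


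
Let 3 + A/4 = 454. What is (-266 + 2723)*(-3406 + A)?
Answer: -3936114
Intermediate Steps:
A = 1804 (A = -12 + 4*454 = -12 + 1816 = 1804)
(-266 + 2723)*(-3406 + A) = (-266 + 2723)*(-3406 + 1804) = 2457*(-1602) = -3936114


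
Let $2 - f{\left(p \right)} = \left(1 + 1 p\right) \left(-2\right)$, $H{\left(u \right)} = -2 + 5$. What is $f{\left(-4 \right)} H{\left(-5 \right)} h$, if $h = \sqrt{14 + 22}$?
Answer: $-72$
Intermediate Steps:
$h = 6$ ($h = \sqrt{36} = 6$)
$H{\left(u \right)} = 3$
$f{\left(p \right)} = 4 + 2 p$ ($f{\left(p \right)} = 2 - \left(1 + 1 p\right) \left(-2\right) = 2 - \left(1 + p\right) \left(-2\right) = 2 - \left(-2 - 2 p\right) = 2 + \left(2 + 2 p\right) = 4 + 2 p$)
$f{\left(-4 \right)} H{\left(-5 \right)} h = \left(4 + 2 \left(-4\right)\right) 3 \cdot 6 = \left(4 - 8\right) 3 \cdot 6 = \left(-4\right) 3 \cdot 6 = \left(-12\right) 6 = -72$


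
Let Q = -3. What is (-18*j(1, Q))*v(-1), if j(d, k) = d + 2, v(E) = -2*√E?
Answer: 108*I ≈ 108.0*I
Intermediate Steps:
j(d, k) = 2 + d
(-18*j(1, Q))*v(-1) = (-18*(2 + 1))*(-2*I) = (-18*3)*(-2*I) = -(-108)*I = 108*I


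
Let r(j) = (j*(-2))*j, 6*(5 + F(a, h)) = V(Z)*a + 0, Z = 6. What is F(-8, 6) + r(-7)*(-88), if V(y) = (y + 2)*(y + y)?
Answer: 8491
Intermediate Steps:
V(y) = 2*y*(2 + y) (V(y) = (2 + y)*(2*y) = 2*y*(2 + y))
F(a, h) = -5 + 16*a (F(a, h) = -5 + ((2*6*(2 + 6))*a + 0)/6 = -5 + ((2*6*8)*a + 0)/6 = -5 + (96*a + 0)/6 = -5 + (96*a)/6 = -5 + 16*a)
r(j) = -2*j² (r(j) = (-2*j)*j = -2*j²)
F(-8, 6) + r(-7)*(-88) = (-5 + 16*(-8)) - 2*(-7)²*(-88) = (-5 - 128) - 2*49*(-88) = -133 - 98*(-88) = -133 + 8624 = 8491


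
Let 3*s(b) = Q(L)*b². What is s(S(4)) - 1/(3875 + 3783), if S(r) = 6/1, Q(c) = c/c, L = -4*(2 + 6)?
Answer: 91895/7658 ≈ 12.000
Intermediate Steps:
L = -32 (L = -4*8 = -32)
Q(c) = 1
S(r) = 6 (S(r) = 6*1 = 6)
s(b) = b²/3 (s(b) = (1*b²)/3 = b²/3)
s(S(4)) - 1/(3875 + 3783) = (⅓)*6² - 1/(3875 + 3783) = (⅓)*36 - 1/7658 = 12 - 1*1/7658 = 12 - 1/7658 = 91895/7658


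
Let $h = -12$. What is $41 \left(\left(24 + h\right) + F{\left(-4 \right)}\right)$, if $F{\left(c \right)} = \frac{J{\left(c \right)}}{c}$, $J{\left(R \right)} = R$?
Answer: $533$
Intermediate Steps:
$F{\left(c \right)} = 1$ ($F{\left(c \right)} = \frac{c}{c} = 1$)
$41 \left(\left(24 + h\right) + F{\left(-4 \right)}\right) = 41 \left(\left(24 - 12\right) + 1\right) = 41 \left(12 + 1\right) = 41 \cdot 13 = 533$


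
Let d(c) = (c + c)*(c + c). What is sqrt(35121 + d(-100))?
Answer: sqrt(75121) ≈ 274.08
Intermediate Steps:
d(c) = 4*c**2 (d(c) = (2*c)*(2*c) = 4*c**2)
sqrt(35121 + d(-100)) = sqrt(35121 + 4*(-100)**2) = sqrt(35121 + 4*10000) = sqrt(35121 + 40000) = sqrt(75121)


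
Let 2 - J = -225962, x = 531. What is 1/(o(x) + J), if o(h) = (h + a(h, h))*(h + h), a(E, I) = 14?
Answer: 1/804754 ≈ 1.2426e-6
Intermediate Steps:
J = 225964 (J = 2 - 1*(-225962) = 2 + 225962 = 225964)
o(h) = 2*h*(14 + h) (o(h) = (h + 14)*(h + h) = (14 + h)*(2*h) = 2*h*(14 + h))
1/(o(x) + J) = 1/(2*531*(14 + 531) + 225964) = 1/(2*531*545 + 225964) = 1/(578790 + 225964) = 1/804754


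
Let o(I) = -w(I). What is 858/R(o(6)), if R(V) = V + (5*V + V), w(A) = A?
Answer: -143/7 ≈ -20.429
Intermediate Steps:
o(I) = -I
R(V) = 7*V (R(V) = V + 6*V = 7*V)
858/R(o(6)) = 858/((7*(-1*6))) = 858/((7*(-6))) = 858/(-42) = 858*(-1/42) = -143/7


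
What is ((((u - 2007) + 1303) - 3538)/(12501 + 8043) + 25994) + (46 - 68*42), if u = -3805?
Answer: 476284049/20544 ≈ 23184.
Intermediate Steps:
((((u - 2007) + 1303) - 3538)/(12501 + 8043) + 25994) + (46 - 68*42) = ((((-3805 - 2007) + 1303) - 3538)/(12501 + 8043) + 25994) + (46 - 68*42) = (((-5812 + 1303) - 3538)/20544 + 25994) + (46 - 2856) = ((-4509 - 3538)*(1/20544) + 25994) - 2810 = (-8047*1/20544 + 25994) - 2810 = (-8047/20544 + 25994) - 2810 = 534012689/20544 - 2810 = 476284049/20544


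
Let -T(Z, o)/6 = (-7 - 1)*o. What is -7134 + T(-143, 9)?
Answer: -6702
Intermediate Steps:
T(Z, o) = 48*o (T(Z, o) = -6*(-7 - 1)*o = -(-48)*o = 48*o)
-7134 + T(-143, 9) = -7134 + 48*9 = -7134 + 432 = -6702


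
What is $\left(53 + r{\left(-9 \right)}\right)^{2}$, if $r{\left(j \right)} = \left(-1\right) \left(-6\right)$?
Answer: $3481$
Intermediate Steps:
$r{\left(j \right)} = 6$
$\left(53 + r{\left(-9 \right)}\right)^{2} = \left(53 + 6\right)^{2} = 59^{2} = 3481$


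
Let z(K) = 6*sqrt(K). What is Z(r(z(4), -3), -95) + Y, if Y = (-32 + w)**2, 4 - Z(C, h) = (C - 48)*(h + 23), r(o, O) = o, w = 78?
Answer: -472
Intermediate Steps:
Z(C, h) = 4 - (-48 + C)*(23 + h) (Z(C, h) = 4 - (C - 48)*(h + 23) = 4 - (-48 + C)*(23 + h))
Y = 2116 (Y = (-32 + 78)**2 = 46**2 = 2116)
Z(r(z(4), -3), -95) + Y = (1108 - 138*sqrt(4) + 48*(-95) - 1*6*sqrt(4)*(-95)) + 2116 = (1108 - 138*2 - 4560 - 1*6*2*(-95)) + 2116 = (1108 - 23*12 - 4560 - 1*12*(-95)) + 2116 = (1108 - 276 - 4560 + 1140) + 2116 = -2588 + 2116 = -472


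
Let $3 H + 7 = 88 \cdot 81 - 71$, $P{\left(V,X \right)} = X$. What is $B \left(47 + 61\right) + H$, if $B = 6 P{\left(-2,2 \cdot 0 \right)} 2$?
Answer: $2350$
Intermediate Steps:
$B = 0$ ($B = 6 \cdot 2 \cdot 0 \cdot 2 = 6 \cdot 0 \cdot 2 = 0 \cdot 2 = 0$)
$H = 2350$ ($H = - \frac{7}{3} + \frac{88 \cdot 81 - 71}{3} = - \frac{7}{3} + \frac{7128 - 71}{3} = - \frac{7}{3} + \frac{1}{3} \cdot 7057 = - \frac{7}{3} + \frac{7057}{3} = 2350$)
$B \left(47 + 61\right) + H = 0 \left(47 + 61\right) + 2350 = 0 \cdot 108 + 2350 = 0 + 2350 = 2350$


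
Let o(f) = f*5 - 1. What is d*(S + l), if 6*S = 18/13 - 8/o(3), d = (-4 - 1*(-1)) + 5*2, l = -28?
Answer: -7607/39 ≈ -195.05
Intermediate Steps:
o(f) = -1 + 5*f (o(f) = 5*f - 1 = -1 + 5*f)
d = 7 (d = (-4 + 1) + 10 = -3 + 10 = 7)
S = 37/273 (S = (18/13 - 8/(-1 + 5*3))/6 = (18*(1/13) - 8/(-1 + 15))/6 = (18/13 - 8/14)/6 = (18/13 - 8*1/14)/6 = (18/13 - 4/7)/6 = (⅙)*(74/91) = 37/273 ≈ 0.13553)
d*(S + l) = 7*(37/273 - 28) = 7*(-7607/273) = -7607/39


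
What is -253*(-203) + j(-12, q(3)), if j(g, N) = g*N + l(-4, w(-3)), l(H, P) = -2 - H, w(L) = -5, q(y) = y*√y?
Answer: 51361 - 36*√3 ≈ 51299.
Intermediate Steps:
q(y) = y^(3/2)
j(g, N) = 2 + N*g (j(g, N) = g*N + (-2 - 1*(-4)) = N*g + (-2 + 4) = N*g + 2 = 2 + N*g)
-253*(-203) + j(-12, q(3)) = -253*(-203) + (2 + 3^(3/2)*(-12)) = 51359 + (2 + (3*√3)*(-12)) = 51359 + (2 - 36*√3) = 51361 - 36*√3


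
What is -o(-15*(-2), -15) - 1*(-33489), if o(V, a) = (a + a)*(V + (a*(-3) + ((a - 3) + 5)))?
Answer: 35349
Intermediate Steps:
o(V, a) = 2*a*(2 + V - 2*a) (o(V, a) = (2*a)*(V + (-3*a + ((-3 + a) + 5))) = (2*a)*(V + (-3*a + (2 + a))) = (2*a)*(V + (2 - 2*a)) = (2*a)*(2 + V - 2*a) = 2*a*(2 + V - 2*a))
-o(-15*(-2), -15) - 1*(-33489) = -2*(-15)*(2 - 15*(-2) - 2*(-15)) - 1*(-33489) = -2*(-15)*(2 + 30 + 30) + 33489 = -2*(-15)*62 + 33489 = -1*(-1860) + 33489 = 1860 + 33489 = 35349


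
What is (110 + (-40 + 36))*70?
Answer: 7420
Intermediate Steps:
(110 + (-40 + 36))*70 = (110 - 4)*70 = 106*70 = 7420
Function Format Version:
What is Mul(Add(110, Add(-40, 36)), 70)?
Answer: 7420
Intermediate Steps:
Mul(Add(110, Add(-40, 36)), 70) = Mul(Add(110, -4), 70) = Mul(106, 70) = 7420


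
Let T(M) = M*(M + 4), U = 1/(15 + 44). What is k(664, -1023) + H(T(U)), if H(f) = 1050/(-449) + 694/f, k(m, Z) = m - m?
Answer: 1084451636/106413 ≈ 10191.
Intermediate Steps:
k(m, Z) = 0
U = 1/59 ≈ 0.016949
T(M) = M*(4 + M)
H(f) = -1050/449 + 694/f (H(f) = 1050*(-1/449) + 694/f = -1050/449 + 694/f)
k(664, -1023) + H(T(U)) = 0 + (-1050/449 + 694/(((4 + 1/59)/59))) = 0 + (-1050/449 + 694/(((1/59)*(237/59)))) = 0 + (-1050/449 + 694/(237/3481)) = 0 + (-1050/449 + 694*(3481/237)) = 0 + (-1050/449 + 2415814/237) = 0 + 1084451636/106413 = 1084451636/106413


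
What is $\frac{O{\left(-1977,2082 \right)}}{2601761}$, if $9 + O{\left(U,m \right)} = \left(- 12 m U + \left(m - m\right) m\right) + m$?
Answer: $\frac{49395441}{2601761} \approx 18.985$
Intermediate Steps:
$O{\left(U,m \right)} = -9 + m - 12 U m$ ($O{\left(U,m \right)} = -9 + \left(\left(- 12 m U + \left(m - m\right) m\right) + m\right) = -9 + \left(\left(- 12 U m + 0 m\right) + m\right) = -9 + \left(\left(- 12 U m + 0\right) + m\right) = -9 - \left(- m + 12 U m\right) = -9 + m - 12 U m$)
$\frac{O{\left(-1977,2082 \right)}}{2601761} = \frac{-9 + 2082 - \left(-23724\right) 2082}{2601761} = \left(-9 + 2082 + 49393368\right) \frac{1}{2601761} = 49395441 \cdot \frac{1}{2601761} = \frac{49395441}{2601761}$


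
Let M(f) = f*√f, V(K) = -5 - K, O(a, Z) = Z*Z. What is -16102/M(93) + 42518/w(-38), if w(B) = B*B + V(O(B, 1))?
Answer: 21259/719 - 16102*√93/8649 ≈ 11.614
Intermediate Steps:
O(a, Z) = Z²
M(f) = f^(3/2)
w(B) = -6 + B² (w(B) = B*B + (-5 - 1*1²) = B² + (-5 - 1*1) = B² + (-5 - 1) = B² - 6 = -6 + B²)
-16102/M(93) + 42518/w(-38) = -16102*√93/8649 + 42518/(-6 + (-38)²) = -16102*√93/8649 + 42518/(-6 + 1444) = -16102*√93/8649 + 42518/1438 = -16102*√93/8649 + 42518*(1/1438) = -16102*√93/8649 + 21259/719 = 21259/719 - 16102*√93/8649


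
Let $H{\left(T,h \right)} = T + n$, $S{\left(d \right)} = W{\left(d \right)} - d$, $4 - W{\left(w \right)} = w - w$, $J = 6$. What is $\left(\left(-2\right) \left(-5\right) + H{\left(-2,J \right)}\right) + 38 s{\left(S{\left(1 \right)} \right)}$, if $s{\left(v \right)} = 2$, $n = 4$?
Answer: $88$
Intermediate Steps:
$W{\left(w \right)} = 4$ ($W{\left(w \right)} = 4 - \left(w - w\right) = 4 - 0 = 4 + 0 = 4$)
$S{\left(d \right)} = 4 - d$
$H{\left(T,h \right)} = 4 + T$ ($H{\left(T,h \right)} = T + 4 = 4 + T$)
$\left(\left(-2\right) \left(-5\right) + H{\left(-2,J \right)}\right) + 38 s{\left(S{\left(1 \right)} \right)} = \left(\left(-2\right) \left(-5\right) + \left(4 - 2\right)\right) + 38 \cdot 2 = \left(10 + 2\right) + 76 = 12 + 76 = 88$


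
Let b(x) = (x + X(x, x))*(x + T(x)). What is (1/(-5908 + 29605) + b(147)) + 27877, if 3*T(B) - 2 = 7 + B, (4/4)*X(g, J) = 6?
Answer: 1382103829/23697 ≈ 58324.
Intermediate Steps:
X(g, J) = 6
T(B) = 3 + B/3 (T(B) = ⅔ + (7 + B)/3 = ⅔ + (7/3 + B/3) = 3 + B/3)
b(x) = (3 + 4*x/3)*(6 + x) (b(x) = (x + 6)*(x + (3 + x/3)) = (6 + x)*(3 + 4*x/3) = (3 + 4*x/3)*(6 + x))
(1/(-5908 + 29605) + b(147)) + 27877 = (1/(-5908 + 29605) + (18 + 11*147 + (4/3)*147²)) + 27877 = (1/23697 + (18 + 1617 + (4/3)*21609)) + 27877 = (1/23697 + (18 + 1617 + 28812)) + 27877 = (1/23697 + 30447) + 27877 = 721502560/23697 + 27877 = 1382103829/23697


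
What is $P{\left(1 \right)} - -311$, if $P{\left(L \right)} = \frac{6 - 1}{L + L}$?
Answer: $\frac{627}{2} \approx 313.5$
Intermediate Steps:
$P{\left(L \right)} = \frac{5}{2 L}$
$P{\left(1 \right)} - -311 = \frac{5}{2 \cdot 1} - -311 = \frac{5}{2} \cdot 1 + 311 = \frac{5}{2} + 311 = \frac{627}{2}$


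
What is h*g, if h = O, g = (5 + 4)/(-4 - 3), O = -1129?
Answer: 10161/7 ≈ 1451.6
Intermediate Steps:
g = -9/7 (g = 9/(-7) = 9*(-⅐) = -9/7 ≈ -1.2857)
h = -1129
h*g = -1129*(-9/7) = 10161/7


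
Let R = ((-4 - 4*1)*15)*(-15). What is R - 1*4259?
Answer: -2459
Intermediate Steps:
R = 1800 (R = ((-4 - 4)*15)*(-15) = -8*15*(-15) = -120*(-15) = 1800)
R - 1*4259 = 1800 - 1*4259 = 1800 - 4259 = -2459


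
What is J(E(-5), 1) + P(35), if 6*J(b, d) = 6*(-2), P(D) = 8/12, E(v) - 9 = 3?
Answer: -4/3 ≈ -1.3333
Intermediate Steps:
E(v) = 12 (E(v) = 9 + 3 = 12)
P(D) = ⅔ (P(D) = 8*(1/12) = ⅔)
J(b, d) = -2 (J(b, d) = (6*(-2))/6 = (⅙)*(-12) = -2)
J(E(-5), 1) + P(35) = -2 + ⅔ = -4/3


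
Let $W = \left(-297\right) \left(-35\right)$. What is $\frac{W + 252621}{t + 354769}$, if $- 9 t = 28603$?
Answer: $\frac{1183572}{1582159} \approx 0.74807$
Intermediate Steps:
$t = - \frac{28603}{9}$ ($t = \left(- \frac{1}{9}\right) 28603 = - \frac{28603}{9} \approx -3178.1$)
$W = 10395$
$\frac{W + 252621}{t + 354769} = \frac{10395 + 252621}{- \frac{28603}{9} + 354769} = \frac{263016}{\frac{3164318}{9}} = 263016 \cdot \frac{9}{3164318} = \frac{1183572}{1582159}$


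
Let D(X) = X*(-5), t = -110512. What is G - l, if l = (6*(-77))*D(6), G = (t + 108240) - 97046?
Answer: -113178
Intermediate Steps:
D(X) = -5*X
G = -99318 (G = (-110512 + 108240) - 97046 = -2272 - 97046 = -99318)
l = 13860 (l = (6*(-77))*(-5*6) = -462*(-30) = 13860)
G - l = -99318 - 1*13860 = -99318 - 13860 = -113178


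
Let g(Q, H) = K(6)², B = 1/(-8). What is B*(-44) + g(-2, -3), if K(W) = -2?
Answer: 19/2 ≈ 9.5000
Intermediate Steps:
B = -⅛ ≈ -0.12500
g(Q, H) = 4 (g(Q, H) = (-2)² = 4)
B*(-44) + g(-2, -3) = -⅛*(-44) + 4 = 11/2 + 4 = 19/2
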